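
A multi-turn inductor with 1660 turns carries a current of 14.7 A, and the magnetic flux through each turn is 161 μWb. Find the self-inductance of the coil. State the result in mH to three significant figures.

Self-inductance is defined by L = NΦ_B/I (flux linkage over current).
L = (1660)(1.610×10^-4 Wb)/(14.7 A) = 1.818×10^-2 H.

L ≈ 18.2 mH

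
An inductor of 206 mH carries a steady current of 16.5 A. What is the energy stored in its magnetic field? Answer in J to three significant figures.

U ≈ 28.0 J

Stored magnetic energy: U = ½LI².
U = ½(0.206 H)(16.5 A)² = 28.04 J.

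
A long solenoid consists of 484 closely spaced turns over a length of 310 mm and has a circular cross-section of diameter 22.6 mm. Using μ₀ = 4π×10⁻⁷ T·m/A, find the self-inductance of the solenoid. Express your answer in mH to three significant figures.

L ≈ 0.381 mH

A = π(d/2)² = π(1.130×10^-2 m)² = 4.011×10^-4 m².
For a long solenoid, L = μ₀N²A/ℓ.
L = (4π×10⁻⁷)(484)²(4.011×10^-4)/(0.31 m) = 3.809×10^-4 H.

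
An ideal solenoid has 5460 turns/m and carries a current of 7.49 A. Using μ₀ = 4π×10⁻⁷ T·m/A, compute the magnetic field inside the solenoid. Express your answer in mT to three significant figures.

Inside a long solenoid, B = μ₀nI.
B = (4π×10⁻⁷)(5.460×10^3 m⁻¹)(7.49 A) = 5.139×10^-2 T.

B ≈ 51.4 mT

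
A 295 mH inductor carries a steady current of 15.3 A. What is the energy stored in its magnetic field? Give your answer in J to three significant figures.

Stored magnetic energy: U = ½LI².
U = ½(0.295 H)(15.3 A)² = 34.53 J.

U ≈ 34.5 J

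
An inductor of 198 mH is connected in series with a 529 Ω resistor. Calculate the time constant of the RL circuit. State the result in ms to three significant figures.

τ ≈ 0.374 ms

τ = L/R = (0.198 H)/(529 Ω) = 3.743×10^-4 s.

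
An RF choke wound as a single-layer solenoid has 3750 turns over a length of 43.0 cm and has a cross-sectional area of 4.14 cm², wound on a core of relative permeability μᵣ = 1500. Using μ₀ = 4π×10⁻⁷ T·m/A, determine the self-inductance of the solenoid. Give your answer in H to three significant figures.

L ≈ 25.5 H

A = 4.14 cm² = 4.140×10^-4 m².
For a long solenoid, L = μ₀μᵣN²A/ℓ.
L = (4π×10⁻⁷)(1500)(3750)²(4.140×10^-4)/(0.43 m) = 25.52 H.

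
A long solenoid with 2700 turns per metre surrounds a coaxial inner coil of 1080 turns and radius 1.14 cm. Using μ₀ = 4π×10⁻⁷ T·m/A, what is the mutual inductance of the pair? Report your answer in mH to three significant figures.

The outer solenoid produces a uniform field B₁ = μ₀n₁I₁ across the inner coil,
so the flux linkage is N₂Φ = N₂B₁A₂ = μ₀n₁N₂A₂·I₁, giving M = μ₀n₁N₂A₂.
A₂ = πr² = π(1.140×10^-2 m)² = 4.083×10^-4 m².
M = (4π×10⁻⁷)(2700)(1080)(4.083×10^-4) = 1.496×10^-3 H.

M ≈ 1.50 mH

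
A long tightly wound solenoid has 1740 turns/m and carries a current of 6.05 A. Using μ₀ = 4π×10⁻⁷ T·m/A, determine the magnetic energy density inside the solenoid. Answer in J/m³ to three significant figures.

B = μ₀nI = (4π×10⁻⁷)(1.740×10^3)(6.05) = 1.323×10^-2 T.
u = B²/(2μ₀) = (1.323×10^-2)²/(2×4π×10⁻⁷) = 69.63 J/m³.

u ≈ 69.6 J/m³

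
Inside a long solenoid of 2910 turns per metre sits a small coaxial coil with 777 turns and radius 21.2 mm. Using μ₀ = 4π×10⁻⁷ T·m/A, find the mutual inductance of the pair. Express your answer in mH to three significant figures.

M ≈ 4.01 mH

The outer solenoid produces a uniform field B₁ = μ₀n₁I₁ across the inner coil,
so the flux linkage is N₂Φ = N₂B₁A₂ = μ₀n₁N₂A₂·I₁, giving M = μ₀n₁N₂A₂.
A₂ = πr² = π(2.120×10^-2 m)² = 1.412×10^-3 m².
M = (4π×10⁻⁷)(2910)(777)(1.412×10^-3) = 4.012×10^-3 H.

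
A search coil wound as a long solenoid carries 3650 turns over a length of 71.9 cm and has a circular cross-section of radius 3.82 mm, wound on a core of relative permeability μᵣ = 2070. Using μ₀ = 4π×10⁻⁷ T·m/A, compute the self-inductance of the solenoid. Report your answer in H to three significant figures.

L ≈ 2.21 H

A = πr² = π(3.820×10^-3 m)² = 4.584×10^-5 m².
For a long solenoid, L = μ₀μᵣN²A/ℓ.
L = (4π×10⁻⁷)(2070)(3650)²(4.584×10^-5)/(0.719 m) = 2.21 H.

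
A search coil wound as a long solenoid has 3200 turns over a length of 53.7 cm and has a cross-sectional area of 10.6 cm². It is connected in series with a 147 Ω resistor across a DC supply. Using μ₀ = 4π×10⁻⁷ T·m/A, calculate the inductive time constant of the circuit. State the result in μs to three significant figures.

A = 10.6 cm² = 1.060×10^-3 m².
L = μ₀N²A/ℓ = (4π×10⁻⁷)(3200)²(1.060×10^-3)/(0.537) = 2.540×10^-2 H.
τ = L/R = (2.540×10^-2)/(147) = 1.728×10^-4 s.

τ ≈ 173 μs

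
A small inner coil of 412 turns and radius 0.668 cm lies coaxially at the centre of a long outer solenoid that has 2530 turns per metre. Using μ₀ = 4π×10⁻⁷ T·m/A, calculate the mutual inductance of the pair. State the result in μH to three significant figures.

The outer solenoid produces a uniform field B₁ = μ₀n₁I₁ across the inner coil,
so the flux linkage is N₂Φ = N₂B₁A₂ = μ₀n₁N₂A₂·I₁, giving M = μ₀n₁N₂A₂.
A₂ = πr² = π(6.680×10^-3 m)² = 1.402×10^-4 m².
M = (4π×10⁻⁷)(2530)(412)(1.402×10^-4) = 1.836×10^-4 H.

M ≈ 184 μH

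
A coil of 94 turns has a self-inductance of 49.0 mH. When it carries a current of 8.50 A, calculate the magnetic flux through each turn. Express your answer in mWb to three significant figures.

From L = NΦ_B/I, the flux per turn is Φ_B = LI/N.
Φ_B = (4.900×10^-2 H)(8.50 A)/94 = 4.431×10^-3 Wb.

Φ_B ≈ 4.43 mWb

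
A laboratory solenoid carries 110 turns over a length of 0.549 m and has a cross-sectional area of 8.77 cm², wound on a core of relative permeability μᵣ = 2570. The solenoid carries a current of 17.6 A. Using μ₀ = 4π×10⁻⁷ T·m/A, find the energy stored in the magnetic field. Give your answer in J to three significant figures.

A = 8.77 cm² = 8.770×10^-4 m².
L = μ₀μᵣN²A/ℓ = (4π×10⁻⁷)(2570)(110)²(8.770×10^-4)/(0.549) = 6.242×10^-2 H.
U = ½LI² = ½(6.242×10^-2)(17.6)² = 9.668 J.

U ≈ 9.67 J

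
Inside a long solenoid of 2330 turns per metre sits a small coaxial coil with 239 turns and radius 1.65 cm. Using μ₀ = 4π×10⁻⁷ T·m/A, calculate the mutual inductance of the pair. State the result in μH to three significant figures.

The outer solenoid produces a uniform field B₁ = μ₀n₁I₁ across the inner coil,
so the flux linkage is N₂Φ = N₂B₁A₂ = μ₀n₁N₂A₂·I₁, giving M = μ₀n₁N₂A₂.
A₂ = πr² = π(1.650×10^-2 m)² = 8.553×10^-4 m².
M = (4π×10⁻⁷)(2330)(239)(8.553×10^-4) = 5.985×10^-4 H.

M ≈ 599 μH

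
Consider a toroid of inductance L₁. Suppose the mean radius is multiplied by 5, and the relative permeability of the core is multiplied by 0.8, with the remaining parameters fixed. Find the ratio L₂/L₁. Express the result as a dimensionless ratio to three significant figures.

For a toroid, L ∝ μᵣN²A/R.
L₂/L₁ = (5)^-1 × (0.8) = 0.160.

L₂/L₁ = 0.160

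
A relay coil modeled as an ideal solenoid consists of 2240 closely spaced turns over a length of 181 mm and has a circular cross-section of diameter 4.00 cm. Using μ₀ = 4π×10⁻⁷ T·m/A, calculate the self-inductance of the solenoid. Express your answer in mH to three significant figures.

A = π(d/2)² = π(2.000×10^-2 m)² = 1.257×10^-3 m².
For a long solenoid, L = μ₀N²A/ℓ.
L = (4π×10⁻⁷)(2240)²(1.257×10^-3)/(0.181 m) = 4.378×10^-2 H.

L ≈ 43.8 mH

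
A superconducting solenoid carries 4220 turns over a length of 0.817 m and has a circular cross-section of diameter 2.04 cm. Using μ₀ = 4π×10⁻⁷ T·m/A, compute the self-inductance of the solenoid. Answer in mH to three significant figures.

A = π(d/2)² = π(1.020×10^-2 m)² = 3.269×10^-4 m².
For a long solenoid, L = μ₀N²A/ℓ.
L = (4π×10⁻⁷)(4220)²(3.269×10^-4)/(0.817 m) = 8.953×10^-3 H.

L ≈ 8.95 mH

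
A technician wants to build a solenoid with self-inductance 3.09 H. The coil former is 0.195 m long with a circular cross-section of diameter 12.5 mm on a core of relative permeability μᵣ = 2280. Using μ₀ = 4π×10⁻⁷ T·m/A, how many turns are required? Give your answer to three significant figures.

A = π(d/2)² = π(6.250×10^-3 m)² = 1.227×10^-4 m².
From L = μ₀μᵣN²A/ℓ, N = √(Lℓ / (μ₀μᵣA)).
N = √[(3.09)(0.195) / ((4π×10⁻⁷)(2280)×1.227×10^-4)] = √(1.714×10^6) ≈ 1309.1.

N ≈ 1310 turns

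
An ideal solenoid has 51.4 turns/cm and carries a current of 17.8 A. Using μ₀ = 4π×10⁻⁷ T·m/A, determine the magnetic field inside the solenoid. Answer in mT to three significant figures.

B ≈ 115 mT

Inside a long solenoid, B = μ₀nI.
B = (4π×10⁻⁷)(5.140×10^3 m⁻¹)(17.8 A) = 0.115 T.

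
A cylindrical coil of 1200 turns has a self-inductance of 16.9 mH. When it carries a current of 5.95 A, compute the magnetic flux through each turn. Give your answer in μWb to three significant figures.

From L = NΦ_B/I, the flux per turn is Φ_B = LI/N.
Φ_B = (1.690×10^-2 H)(5.95 A)/1200 = 8.380×10^-5 Wb.

Φ_B ≈ 83.8 μWb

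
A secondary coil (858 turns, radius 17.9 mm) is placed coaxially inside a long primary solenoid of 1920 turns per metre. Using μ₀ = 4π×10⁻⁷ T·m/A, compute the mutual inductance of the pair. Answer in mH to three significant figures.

M ≈ 2.08 mH

The outer solenoid produces a uniform field B₁ = μ₀n₁I₁ across the inner coil,
so the flux linkage is N₂Φ = N₂B₁A₂ = μ₀n₁N₂A₂·I₁, giving M = μ₀n₁N₂A₂.
A₂ = πr² = π(1.790×10^-2 m)² = 1.007×10^-3 m².
M = (4π×10⁻⁷)(1920)(858)(1.007×10^-3) = 2.084×10^-3 H.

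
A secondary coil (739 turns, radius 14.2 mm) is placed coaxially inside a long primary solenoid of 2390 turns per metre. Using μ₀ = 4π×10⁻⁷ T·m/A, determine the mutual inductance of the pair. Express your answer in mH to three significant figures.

The outer solenoid produces a uniform field B₁ = μ₀n₁I₁ across the inner coil,
so the flux linkage is N₂Φ = N₂B₁A₂ = μ₀n₁N₂A₂·I₁, giving M = μ₀n₁N₂A₂.
A₂ = πr² = π(1.420×10^-2 m)² = 6.3347×10^-4 m².
M = (4π×10⁻⁷)(2390)(739)(6.3347×10^-4) = 1.406×10^-3 H.

M ≈ 1.41 mH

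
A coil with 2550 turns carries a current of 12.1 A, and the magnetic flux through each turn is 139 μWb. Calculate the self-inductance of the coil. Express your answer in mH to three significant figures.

Self-inductance is defined by L = NΦ_B/I (flux linkage over current).
L = (2550)(1.390×10^-4 Wb)/(12.1 A) = 2.929×10^-2 H.

L ≈ 29.3 mH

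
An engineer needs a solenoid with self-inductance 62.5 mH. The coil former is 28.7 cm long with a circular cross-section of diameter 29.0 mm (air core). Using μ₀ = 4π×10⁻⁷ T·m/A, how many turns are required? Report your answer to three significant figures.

A = π(d/2)² = π(1.450×10^-2 m)² = 6.605×10^-4 m².
From L = μ₀N²A/ℓ, N = √(Lℓ / (μ₀A)).
N = √[(6.250×10^-2)(0.287) / ((4π×10⁻⁷)×6.605×10^-4)] = √(2.161×10^7) ≈ 4648.7.

N ≈ 4650 turns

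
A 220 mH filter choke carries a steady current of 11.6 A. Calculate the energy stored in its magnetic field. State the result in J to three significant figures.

Stored magnetic energy: U = ½LI².
U = ½(0.22 H)(11.6 A)² = 14.8 J.

U ≈ 14.8 J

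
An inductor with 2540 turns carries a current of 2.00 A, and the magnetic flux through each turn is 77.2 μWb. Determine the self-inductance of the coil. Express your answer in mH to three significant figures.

Self-inductance is defined by L = NΦ_B/I (flux linkage over current).
L = (2540)(7.720×10^-5 Wb)/(2.00 A) = 9.804×10^-2 H.

L ≈ 98.0 mH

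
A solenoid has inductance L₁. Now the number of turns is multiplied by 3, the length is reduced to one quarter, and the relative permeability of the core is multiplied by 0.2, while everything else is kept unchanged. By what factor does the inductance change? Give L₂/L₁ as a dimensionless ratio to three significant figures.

For a solenoid, L ∝ μᵣN²A/ℓ.
L₂/L₁ = (3)^2 × (0.25)^-1 × (0.2) = 7.20.

L₂/L₁ = 7.20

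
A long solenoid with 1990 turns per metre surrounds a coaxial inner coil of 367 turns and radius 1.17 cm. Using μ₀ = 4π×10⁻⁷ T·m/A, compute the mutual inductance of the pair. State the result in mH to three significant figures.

The outer solenoid produces a uniform field B₁ = μ₀n₁I₁ across the inner coil,
so the flux linkage is N₂Φ = N₂B₁A₂ = μ₀n₁N₂A₂·I₁, giving M = μ₀n₁N₂A₂.
A₂ = πr² = π(1.170×10^-2 m)² = 4.301×10^-4 m².
M = (4π×10⁻⁷)(1990)(367)(4.301×10^-4) = 3.947×10^-4 H.

M ≈ 0.395 mH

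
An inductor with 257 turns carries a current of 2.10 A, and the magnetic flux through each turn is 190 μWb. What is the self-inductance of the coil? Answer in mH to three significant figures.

L ≈ 23.3 mH

Self-inductance is defined by L = NΦ_B/I (flux linkage over current).
L = (257)(1.900×10^-4 Wb)/(2.10 A) = 2.325×10^-2 H.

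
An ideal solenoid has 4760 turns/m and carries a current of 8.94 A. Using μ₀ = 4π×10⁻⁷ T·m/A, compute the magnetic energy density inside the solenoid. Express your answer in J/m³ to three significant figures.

B = μ₀nI = (4π×10⁻⁷)(4.760×10^3)(8.94) = 5.348×10^-2 T.
u = B²/(2μ₀) = (5.348×10^-2)²/(2×4π×10⁻⁷) = 1.138×10^3 J/m³.

u ≈ 1140 J/m³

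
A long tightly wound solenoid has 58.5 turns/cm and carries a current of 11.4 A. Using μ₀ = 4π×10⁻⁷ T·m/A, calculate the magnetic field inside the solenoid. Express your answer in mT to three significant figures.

Inside a long solenoid, B = μ₀nI.
B = (4π×10⁻⁷)(5.850×10^3 m⁻¹)(11.4 A) = 8.381×10^-2 T.

B ≈ 83.8 mT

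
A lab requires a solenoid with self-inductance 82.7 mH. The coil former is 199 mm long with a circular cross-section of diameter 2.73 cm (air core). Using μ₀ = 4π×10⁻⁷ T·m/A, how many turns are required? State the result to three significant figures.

N ≈ 4730 turns

A = π(d/2)² = π(1.365×10^-2 m)² = 5.853×10^-4 m².
From L = μ₀N²A/ℓ, N = √(Lℓ / (μ₀A)).
N = √[(8.270×10^-2)(0.199) / ((4π×10⁻⁷)×5.853×10^-4)] = √(2.237×10^7) ≈ 4730.1.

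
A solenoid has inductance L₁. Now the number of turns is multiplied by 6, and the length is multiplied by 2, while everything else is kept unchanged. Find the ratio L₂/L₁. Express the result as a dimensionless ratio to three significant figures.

For a solenoid, L ∝ μᵣN²A/ℓ.
L₂/L₁ = (6)^2 × (2)^-1 = 18.0.

L₂/L₁ = 18.0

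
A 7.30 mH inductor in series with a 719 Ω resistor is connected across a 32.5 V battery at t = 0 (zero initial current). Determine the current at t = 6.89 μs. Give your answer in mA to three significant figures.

τ = L/R = 7.300×10^-3/719 = 1.015×10^-5 s; final current I_∞ = ε/R = 32.5/719 = 4.520×10^-2 A.
I(t) = I_∞(1 − e^(−t/τ)) with t/τ = 0.679.
I = (4.520×10^-2)(1 − e^(−0.679)) = 2.227×10^-2 A.

I ≈ 22.3 mA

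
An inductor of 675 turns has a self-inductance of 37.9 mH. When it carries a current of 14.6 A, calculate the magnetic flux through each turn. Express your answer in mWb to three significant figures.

From L = NΦ_B/I, the flux per turn is Φ_B = LI/N.
Φ_B = (3.790×10^-2 H)(14.6 A)/675 = 8.198×10^-4 Wb.

Φ_B ≈ 0.820 mWb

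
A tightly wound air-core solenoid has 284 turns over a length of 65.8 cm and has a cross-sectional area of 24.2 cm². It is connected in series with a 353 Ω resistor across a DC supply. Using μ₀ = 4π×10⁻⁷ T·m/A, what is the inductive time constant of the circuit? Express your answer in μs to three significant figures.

A = 24.2 cm² = 2.420×10^-3 m².
L = μ₀N²A/ℓ = (4π×10⁻⁷)(284)²(2.420×10^-3)/(0.658) = 3.728×10^-4 H.
τ = L/R = (3.728×10^-4)/(353) = 1.056×10^-6 s.

τ ≈ 1.06 μs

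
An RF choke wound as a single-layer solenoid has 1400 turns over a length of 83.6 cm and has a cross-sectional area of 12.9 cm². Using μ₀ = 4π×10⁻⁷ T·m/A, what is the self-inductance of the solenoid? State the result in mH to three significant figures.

L ≈ 3.80 mH

A = 12.9 cm² = 1.290×10^-3 m².
For a long solenoid, L = μ₀N²A/ℓ.
L = (4π×10⁻⁷)(1400)²(1.290×10^-3)/(0.836 m) = 3.801×10^-3 H.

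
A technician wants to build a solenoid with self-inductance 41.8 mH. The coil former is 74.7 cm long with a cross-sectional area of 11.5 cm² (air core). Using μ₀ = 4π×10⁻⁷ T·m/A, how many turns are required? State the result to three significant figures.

N ≈ 4650 turns

A = 11.5 cm² = 1.150×10^-3 m².
From L = μ₀N²A/ℓ, N = √(Lℓ / (μ₀A)).
N = √[(4.180×10^-2)(0.747) / ((4π×10⁻⁷)×1.150×10^-3)] = √(2.161×10^7) ≈ 4648.3.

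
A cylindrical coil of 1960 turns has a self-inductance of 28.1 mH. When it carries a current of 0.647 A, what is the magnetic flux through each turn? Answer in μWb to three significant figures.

From L = NΦ_B/I, the flux per turn is Φ_B = LI/N.
Φ_B = (2.810×10^-2 H)(0.647 A)/1960 = 9.276×10^-6 Wb.

Φ_B ≈ 9.28 μWb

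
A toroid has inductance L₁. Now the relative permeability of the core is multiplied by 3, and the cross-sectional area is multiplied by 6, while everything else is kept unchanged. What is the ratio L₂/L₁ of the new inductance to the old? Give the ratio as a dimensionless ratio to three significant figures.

L₂/L₁ = 18.0

For a toroid, L ∝ μᵣN²A/R.
L₂/L₁ = (3) × (6) = 18.0.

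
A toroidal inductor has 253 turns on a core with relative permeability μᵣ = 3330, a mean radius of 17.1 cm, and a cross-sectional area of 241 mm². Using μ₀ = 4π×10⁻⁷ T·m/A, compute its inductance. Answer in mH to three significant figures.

For a thin toroid, L = μ₀μᵣN²A/(2πR).
L = (4π×10⁻⁷)(3330)(253)²(2.410×10^-4) / (2π×0.171 m) = 6.008×10^-2 H.

L ≈ 60.1 mH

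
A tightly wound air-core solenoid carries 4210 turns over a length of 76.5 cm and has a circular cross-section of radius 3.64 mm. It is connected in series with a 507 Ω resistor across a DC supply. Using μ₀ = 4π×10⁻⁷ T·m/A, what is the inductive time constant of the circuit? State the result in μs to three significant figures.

A = πr² = π(3.640×10^-3 m)² = 4.162×10^-5 m².
L = μ₀N²A/ℓ = (4π×10⁻⁷)(4210)²(4.162×10^-5)/(0.765) = 1.212×10^-3 H.
τ = L/R = (1.212×10^-3)/(507) = 2.390×10^-6 s.

τ ≈ 2.39 μs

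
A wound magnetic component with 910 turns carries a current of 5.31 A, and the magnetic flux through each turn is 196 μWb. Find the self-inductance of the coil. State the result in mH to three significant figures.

L ≈ 33.6 mH

Self-inductance is defined by L = NΦ_B/I (flux linkage over current).
L = (910)(1.960×10^-4 Wb)/(5.31 A) = 3.359×10^-2 H.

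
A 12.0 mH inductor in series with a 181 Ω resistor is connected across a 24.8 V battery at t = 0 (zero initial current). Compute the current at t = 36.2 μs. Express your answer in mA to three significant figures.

I ≈ 57.6 mA

τ = L/R = 1.200×10^-2/181 = 6.630×10^-5 s; final current I_∞ = ε/R = 24.8/181 = 0.137 A.
I(t) = I_∞(1 − e^(−t/τ)) with t/τ = 0.546.
I = (0.137)(1 − e^(−0.546)) = 5.7649×10^-2 A.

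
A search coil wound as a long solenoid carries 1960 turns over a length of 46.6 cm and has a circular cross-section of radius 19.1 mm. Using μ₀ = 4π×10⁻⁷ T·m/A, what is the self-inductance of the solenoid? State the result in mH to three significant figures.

A = πr² = π(1.910×10^-2 m)² = 1.146×10^-3 m².
For a long solenoid, L = μ₀N²A/ℓ.
L = (4π×10⁻⁷)(1960)²(1.146×10^-3)/(0.466 m) = 1.187×10^-2 H.

L ≈ 11.9 mH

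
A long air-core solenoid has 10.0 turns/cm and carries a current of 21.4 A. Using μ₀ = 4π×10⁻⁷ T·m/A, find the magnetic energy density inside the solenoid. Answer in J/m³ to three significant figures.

B = μ₀nI = (4π×10⁻⁷)(1.000×10^3)(21.4) = 2.689×10^-2 T.
u = B²/(2μ₀) = (2.689×10^-2)²/(2×4π×10⁻⁷) = 287.7 J/m³.

u ≈ 288 J/m³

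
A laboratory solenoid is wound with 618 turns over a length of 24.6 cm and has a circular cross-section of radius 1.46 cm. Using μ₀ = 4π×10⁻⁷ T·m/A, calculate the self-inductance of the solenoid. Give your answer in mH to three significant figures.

A = πr² = π(1.460×10^-2 m)² = 6.697×10^-4 m².
For a long solenoid, L = μ₀N²A/ℓ.
L = (4π×10⁻⁷)(618)²(6.697×10^-4)/(0.246 m) = 1.306×10^-3 H.

L ≈ 1.31 mH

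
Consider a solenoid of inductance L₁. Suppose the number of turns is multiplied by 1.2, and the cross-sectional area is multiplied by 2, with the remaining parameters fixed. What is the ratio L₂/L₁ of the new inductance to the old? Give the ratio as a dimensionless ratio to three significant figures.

L₂/L₁ = 2.88

For a solenoid, L ∝ μᵣN²A/ℓ.
L₂/L₁ = (1.2)^2 × (2) = 2.88.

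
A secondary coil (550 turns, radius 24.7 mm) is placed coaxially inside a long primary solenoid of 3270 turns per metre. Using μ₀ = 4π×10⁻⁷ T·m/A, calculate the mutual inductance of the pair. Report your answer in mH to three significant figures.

The outer solenoid produces a uniform field B₁ = μ₀n₁I₁ across the inner coil,
so the flux linkage is N₂Φ = N₂B₁A₂ = μ₀n₁N₂A₂·I₁, giving M = μ₀n₁N₂A₂.
A₂ = πr² = π(2.470×10^-2 m)² = 1.917×10^-3 m².
M = (4π×10⁻⁷)(3270)(550)(1.917×10^-3) = 4.332×10^-3 H.

M ≈ 4.33 mH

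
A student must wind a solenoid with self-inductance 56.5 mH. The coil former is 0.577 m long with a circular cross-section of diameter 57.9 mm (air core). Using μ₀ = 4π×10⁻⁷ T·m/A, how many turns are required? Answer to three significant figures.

A = π(d/2)² = π(2.895×10^-2 m)² = 2.633×10^-3 m².
From L = μ₀N²A/ℓ, N = √(Lℓ / (μ₀A)).
N = √[(5.650×10^-2)(0.577) / ((4π×10⁻⁷)×2.633×10^-3)] = √(9.853×10^6) ≈ 3138.9.

N ≈ 3140 turns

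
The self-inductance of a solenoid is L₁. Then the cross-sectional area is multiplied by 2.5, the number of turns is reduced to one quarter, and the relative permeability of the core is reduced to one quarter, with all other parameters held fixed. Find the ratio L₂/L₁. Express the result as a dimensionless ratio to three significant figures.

L₂/L₁ = 0.0391

For a solenoid, L ∝ μᵣN²A/ℓ.
L₂/L₁ = (2.5) × (0.25)^2 × (0.25) = 0.0391.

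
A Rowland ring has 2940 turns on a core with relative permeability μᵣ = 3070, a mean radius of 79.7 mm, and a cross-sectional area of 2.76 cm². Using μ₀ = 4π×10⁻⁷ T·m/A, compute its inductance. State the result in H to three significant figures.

L ≈ 18.4 H

For a thin toroid, L = μ₀μᵣN²A/(2πR).
L = (4π×10⁻⁷)(3070)(2940)²(2.760×10^-4) / (2π×7.970×10^-2 m) = 18.38 H.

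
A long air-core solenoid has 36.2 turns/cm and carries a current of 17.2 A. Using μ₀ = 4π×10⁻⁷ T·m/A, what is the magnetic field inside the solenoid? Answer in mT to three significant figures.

B ≈ 78.2 mT

Inside a long solenoid, B = μ₀nI.
B = (4π×10⁻⁷)(3.620×10^3 m⁻¹)(17.2 A) = 7.824×10^-2 T.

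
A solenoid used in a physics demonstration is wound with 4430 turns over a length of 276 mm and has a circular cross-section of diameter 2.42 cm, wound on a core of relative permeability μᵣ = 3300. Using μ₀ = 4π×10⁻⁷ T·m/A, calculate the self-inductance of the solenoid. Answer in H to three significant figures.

L ≈ 136 H

A = π(d/2)² = π(1.210×10^-2 m)² = 4.600×10^-4 m².
For a long solenoid, L = μ₀μᵣN²A/ℓ.
L = (4π×10⁻⁷)(3300)(4430)²(4.600×10^-4)/(0.276 m) = 135.6 H.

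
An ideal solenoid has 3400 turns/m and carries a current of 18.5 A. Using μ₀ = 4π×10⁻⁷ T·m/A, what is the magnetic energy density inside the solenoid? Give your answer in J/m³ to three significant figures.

B = μ₀nI = (4π×10⁻⁷)(3.400×10^3)(18.5) = 7.904×10^-2 T.
u = B²/(2μ₀) = (7.904×10^-2)²/(2×4π×10⁻⁷) = 2.486×10^3 J/m³.

u ≈ 2490 J/m³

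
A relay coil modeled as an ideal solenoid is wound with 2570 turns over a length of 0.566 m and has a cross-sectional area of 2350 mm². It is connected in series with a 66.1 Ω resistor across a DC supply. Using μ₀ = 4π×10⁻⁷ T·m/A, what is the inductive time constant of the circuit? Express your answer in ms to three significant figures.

A = 2350 mm² = 2.350×10^-3 m².
L = μ₀N²A/ℓ = (4π×10⁻⁷)(2570)²(2.350×10^-3)/(0.566) = 3.446×10^-2 H.
τ = L/R = (3.446×10^-2)/(66.1) = 5.213×10^-4 s.

τ ≈ 0.521 ms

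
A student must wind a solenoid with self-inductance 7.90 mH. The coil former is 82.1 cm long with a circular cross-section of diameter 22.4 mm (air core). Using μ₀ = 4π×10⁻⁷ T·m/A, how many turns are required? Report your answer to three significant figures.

N ≈ 3620 turns

A = π(d/2)² = π(1.120×10^-2 m)² = 3.941×10^-4 m².
From L = μ₀N²A/ℓ, N = √(Lℓ / (μ₀A)).
N = √[(7.900×10^-3)(0.821) / ((4π×10⁻⁷)×3.941×10^-4)] = √(1.310×10^7) ≈ 3619.0.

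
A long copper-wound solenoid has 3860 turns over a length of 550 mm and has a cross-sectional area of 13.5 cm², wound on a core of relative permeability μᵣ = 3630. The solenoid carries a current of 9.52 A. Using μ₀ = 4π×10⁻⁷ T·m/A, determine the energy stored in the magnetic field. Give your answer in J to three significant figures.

U ≈ 7560 J

A = 13.5 cm² = 1.350×10^-3 m².
L = μ₀μᵣN²A/ℓ = (4π×10⁻⁷)(3630)(3860)²(1.350×10^-3)/(0.55) = 166.8 H.
U = ½LI² = ½(166.8)(9.52)² = 7.560×10^3 J.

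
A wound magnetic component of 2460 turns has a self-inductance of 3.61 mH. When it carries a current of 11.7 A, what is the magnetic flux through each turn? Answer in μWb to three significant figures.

From L = NΦ_B/I, the flux per turn is Φ_B = LI/N.
Φ_B = (3.610×10^-3 H)(11.7 A)/2460 = 1.717×10^-5 Wb.

Φ_B ≈ 17.2 μWb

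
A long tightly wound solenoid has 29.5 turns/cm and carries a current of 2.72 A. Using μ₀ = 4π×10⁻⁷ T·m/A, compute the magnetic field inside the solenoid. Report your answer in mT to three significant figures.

B ≈ 10.1 mT

Inside a long solenoid, B = μ₀nI.
B = (4π×10⁻⁷)(2.950×10^3 m⁻¹)(2.72 A) = 1.008×10^-2 T.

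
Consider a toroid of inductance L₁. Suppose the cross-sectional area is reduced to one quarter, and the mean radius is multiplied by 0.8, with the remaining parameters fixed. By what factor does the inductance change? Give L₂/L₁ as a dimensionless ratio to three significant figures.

L₂/L₁ = 0.313

For a toroid, L ∝ μᵣN²A/R.
L₂/L₁ = (0.25) × (0.8)^-1 = 0.313.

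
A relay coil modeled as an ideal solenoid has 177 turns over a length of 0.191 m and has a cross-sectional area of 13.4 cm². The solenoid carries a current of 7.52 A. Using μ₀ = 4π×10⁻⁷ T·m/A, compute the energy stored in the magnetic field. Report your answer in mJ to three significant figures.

A = 13.4 cm² = 1.340×10^-3 m².
L = μ₀N²A/ℓ = (4π×10⁻⁷)(177)²(1.340×10^-3)/(0.191) = 2.762×10^-4 H.
U = ½LI² = ½(2.762×10^-4)(7.52)² = 7.810×10^-3 J.

U ≈ 7.81 mJ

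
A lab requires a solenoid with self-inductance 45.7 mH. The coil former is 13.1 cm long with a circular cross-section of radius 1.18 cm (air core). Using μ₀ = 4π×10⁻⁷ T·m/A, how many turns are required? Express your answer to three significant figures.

A = πr² = π(1.180×10^-2 m)² = 4.374×10^-4 m².
From L = μ₀N²A/ℓ, N = √(Lℓ / (μ₀A)).
N = √[(4.570×10^-2)(0.131) / ((4π×10⁻⁷)×4.374×10^-4)] = √(1.089×10^7) ≈ 3300.1.

N ≈ 3300 turns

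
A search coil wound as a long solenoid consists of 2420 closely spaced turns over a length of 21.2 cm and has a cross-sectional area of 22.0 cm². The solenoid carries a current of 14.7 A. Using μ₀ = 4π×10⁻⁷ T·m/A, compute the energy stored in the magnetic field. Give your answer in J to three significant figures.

U ≈ 8.25 J

A = 22.0 cm² = 2.200×10^-3 m².
L = μ₀N²A/ℓ = (4π×10⁻⁷)(2420)²(2.200×10^-3)/(0.212) = 7.637×10^-2 H.
U = ½LI² = ½(7.637×10^-2)(14.7)² = 8.251 J.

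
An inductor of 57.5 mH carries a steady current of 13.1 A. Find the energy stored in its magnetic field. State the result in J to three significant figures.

U ≈ 4.93 J

Stored magnetic energy: U = ½LI².
U = ½(5.750×10^-2 H)(13.1 A)² = 4.934 J.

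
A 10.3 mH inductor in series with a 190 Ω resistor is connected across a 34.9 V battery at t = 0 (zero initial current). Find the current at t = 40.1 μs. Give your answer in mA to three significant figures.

τ = L/R = 1.030×10^-2/190 = 5.421×10^-5 s; final current I_∞ = ε/R = 34.9/190 = 0.1837 A.
I(t) = I_∞(1 − e^(−t/τ)) with t/τ = 0.740.
I = (0.1837)(1 − e^(−0.740)) = 9.602×10^-2 A.

I ≈ 96.0 mA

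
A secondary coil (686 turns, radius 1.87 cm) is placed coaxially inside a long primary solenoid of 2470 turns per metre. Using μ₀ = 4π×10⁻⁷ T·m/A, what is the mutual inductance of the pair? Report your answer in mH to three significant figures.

The outer solenoid produces a uniform field B₁ = μ₀n₁I₁ across the inner coil,
so the flux linkage is N₂Φ = N₂B₁A₂ = μ₀n₁N₂A₂·I₁, giving M = μ₀n₁N₂A₂.
A₂ = πr² = π(1.870×10^-2 m)² = 1.099×10^-3 m².
M = (4π×10⁻⁷)(2470)(686)(1.099×10^-3) = 2.339×10^-3 H.

M ≈ 2.34 mH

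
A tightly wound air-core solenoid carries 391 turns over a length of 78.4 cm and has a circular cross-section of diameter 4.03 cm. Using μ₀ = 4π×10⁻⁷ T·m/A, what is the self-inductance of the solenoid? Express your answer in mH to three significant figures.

L ≈ 0.313 mH

A = π(d/2)² = π(2.015×10^-2 m)² = 1.276×10^-3 m².
For a long solenoid, L = μ₀N²A/ℓ.
L = (4π×10⁻⁷)(391)²(1.276×10^-3)/(0.784 m) = 3.126×10^-4 H.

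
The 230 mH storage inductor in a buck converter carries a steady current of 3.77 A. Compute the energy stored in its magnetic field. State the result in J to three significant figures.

U ≈ 1.63 J

Stored magnetic energy: U = ½LI².
U = ½(0.23 H)(3.77 A)² = 1.634 J.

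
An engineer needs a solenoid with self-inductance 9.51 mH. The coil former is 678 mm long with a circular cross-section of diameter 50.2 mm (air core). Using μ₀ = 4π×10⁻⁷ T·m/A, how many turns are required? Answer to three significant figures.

A = π(d/2)² = π(2.510×10^-2 m)² = 1.979×10^-3 m².
From L = μ₀N²A/ℓ, N = √(Lℓ / (μ₀A)).
N = √[(9.510×10^-3)(0.678) / ((4π×10⁻⁷)×1.979×10^-3)] = √(2.592×10^6) ≈ 1610.1.

N ≈ 1610 turns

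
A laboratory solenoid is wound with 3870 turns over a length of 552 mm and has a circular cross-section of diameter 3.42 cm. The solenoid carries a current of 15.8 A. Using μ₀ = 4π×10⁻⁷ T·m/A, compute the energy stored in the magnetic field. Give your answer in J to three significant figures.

A = π(d/2)² = π(1.710×10^-2 m)² = 9.186×10^-4 m².
L = μ₀N²A/ℓ = (4π×10⁻⁷)(3870)²(9.186×10^-4)/(0.552) = 3.132×10^-2 H.
U = ½LI² = ½(3.132×10^-2)(15.8)² = 3.909 J.

U ≈ 3.91 J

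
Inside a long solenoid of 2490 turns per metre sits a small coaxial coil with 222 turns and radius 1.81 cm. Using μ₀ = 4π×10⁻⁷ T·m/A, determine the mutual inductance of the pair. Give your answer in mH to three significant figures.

The outer solenoid produces a uniform field B₁ = μ₀n₁I₁ across the inner coil,
so the flux linkage is N₂Φ = N₂B₁A₂ = μ₀n₁N₂A₂·I₁, giving M = μ₀n₁N₂A₂.
A₂ = πr² = π(1.810×10^-2 m)² = 1.029×10^-3 m².
M = (4π×10⁻⁷)(2490)(222)(1.029×10^-3) = 7.149×10^-4 H.

M ≈ 0.715 mH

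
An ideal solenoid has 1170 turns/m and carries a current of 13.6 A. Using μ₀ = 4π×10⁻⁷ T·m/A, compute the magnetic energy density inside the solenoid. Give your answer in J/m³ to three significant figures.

B = μ₀nI = (4π×10⁻⁷)(1.170×10^3)(13.6) = 2.000×10^-2 T.
u = B²/(2μ₀) = (2.000×10^-2)²/(2×4π×10⁻⁷) = 159.1 J/m³.

u ≈ 159 J/m³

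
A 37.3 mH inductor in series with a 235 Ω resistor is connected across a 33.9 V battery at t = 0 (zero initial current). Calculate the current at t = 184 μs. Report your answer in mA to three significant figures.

I ≈ 99.0 mA

τ = L/R = 3.730×10^-2/235 = 1.587×10^-4 s; final current I_∞ = ε/R = 33.9/235 = 0.1443 A.
I(t) = I_∞(1 − e^(−t/τ)) with t/τ = 1.159.
I = (0.1443)(1 − e^(−1.159)) = 9.900×10^-2 A.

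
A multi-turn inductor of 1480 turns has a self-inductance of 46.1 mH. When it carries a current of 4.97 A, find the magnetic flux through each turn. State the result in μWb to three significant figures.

From L = NΦ_B/I, the flux per turn is Φ_B = LI/N.
Φ_B = (4.610×10^-2 H)(4.97 A)/1480 = 1.548×10^-4 Wb.

Φ_B ≈ 155 μWb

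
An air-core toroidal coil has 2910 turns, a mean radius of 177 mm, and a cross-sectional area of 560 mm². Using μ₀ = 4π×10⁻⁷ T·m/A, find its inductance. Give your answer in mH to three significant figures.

L ≈ 5.36 mH

For a thin toroid, L = μ₀N²A/(2πR).
L = (4π×10⁻⁷)(2910)²(5.600×10^-4) / (2π×0.177 m) = 5.358×10^-3 H.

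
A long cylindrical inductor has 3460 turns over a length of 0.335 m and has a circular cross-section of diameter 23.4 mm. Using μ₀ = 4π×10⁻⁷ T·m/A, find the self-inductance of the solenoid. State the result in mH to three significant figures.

L ≈ 19.3 mH

A = π(d/2)² = π(1.170×10^-2 m)² = 4.301×10^-4 m².
For a long solenoid, L = μ₀N²A/ℓ.
L = (4π×10⁻⁷)(3460)²(4.301×10^-4)/(0.335 m) = 1.931×10^-2 H.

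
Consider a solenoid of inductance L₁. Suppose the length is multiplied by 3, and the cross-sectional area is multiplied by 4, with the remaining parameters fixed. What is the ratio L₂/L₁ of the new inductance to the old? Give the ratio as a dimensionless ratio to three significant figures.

L₂/L₁ = 1.33

For a solenoid, L ∝ μᵣN²A/ℓ.
L₂/L₁ = (3)^-1 × (4) = 1.33.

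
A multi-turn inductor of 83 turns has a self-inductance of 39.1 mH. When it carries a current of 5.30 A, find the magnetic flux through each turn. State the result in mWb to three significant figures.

From L = NΦ_B/I, the flux per turn is Φ_B = LI/N.
Φ_B = (3.910×10^-2 H)(5.30 A)/83 = 2.497×10^-3 Wb.

Φ_B ≈ 2.50 mWb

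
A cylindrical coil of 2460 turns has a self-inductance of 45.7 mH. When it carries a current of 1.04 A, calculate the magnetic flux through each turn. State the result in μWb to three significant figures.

Φ_B ≈ 19.3 μWb

From L = NΦ_B/I, the flux per turn is Φ_B = LI/N.
Φ_B = (4.570×10^-2 H)(1.04 A)/2460 = 1.932×10^-5 Wb.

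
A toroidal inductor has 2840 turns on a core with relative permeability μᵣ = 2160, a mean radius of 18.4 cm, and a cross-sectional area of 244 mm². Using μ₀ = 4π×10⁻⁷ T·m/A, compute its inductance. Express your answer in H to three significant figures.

L ≈ 4.62 H

For a thin toroid, L = μ₀μᵣN²A/(2πR).
L = (4π×10⁻⁷)(2160)(2840)²(2.440×10^-4) / (2π×0.184 m) = 4.621 H.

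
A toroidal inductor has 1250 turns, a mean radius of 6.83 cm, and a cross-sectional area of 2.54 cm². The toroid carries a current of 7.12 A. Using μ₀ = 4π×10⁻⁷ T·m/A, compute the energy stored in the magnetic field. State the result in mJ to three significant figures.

U ≈ 29.5 mJ

L = μ₀N²A/(2πR) = (4π×10⁻⁷)(1250)²(2.540×10^-4)/(2π×6.830×10^-2) = 1.162×10^-3 H.
U = ½LI² = ½(1.162×10^-3)(7.12)² = 2.946×10^-2 J.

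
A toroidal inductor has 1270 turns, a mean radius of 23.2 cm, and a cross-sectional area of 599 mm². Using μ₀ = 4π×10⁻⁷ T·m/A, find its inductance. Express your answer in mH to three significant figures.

For a thin toroid, L = μ₀N²A/(2πR).
L = (4π×10⁻⁷)(1270)²(5.990×10^-4) / (2π×0.232 m) = 8.329×10^-4 H.

L ≈ 0.833 mH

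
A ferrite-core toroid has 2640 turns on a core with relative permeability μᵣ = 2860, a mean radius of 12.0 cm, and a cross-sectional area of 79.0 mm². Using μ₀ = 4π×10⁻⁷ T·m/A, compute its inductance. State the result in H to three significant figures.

L ≈ 2.62 H

For a thin toroid, L = μ₀μᵣN²A/(2πR).
L = (4π×10⁻⁷)(2860)(2640)²(7.900×10^-5) / (2π×0.12 m) = 2.6245 H.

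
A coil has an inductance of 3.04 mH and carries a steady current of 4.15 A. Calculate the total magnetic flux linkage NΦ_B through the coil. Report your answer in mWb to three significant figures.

NΦ_B ≈ 12.6 mWb

From L = NΦ_B/I, the flux linkage is NΦ_B = LI.
NΦ_B = (3.040×10^-3 H)(4.15 A) = 1.262×10^-2 Wb.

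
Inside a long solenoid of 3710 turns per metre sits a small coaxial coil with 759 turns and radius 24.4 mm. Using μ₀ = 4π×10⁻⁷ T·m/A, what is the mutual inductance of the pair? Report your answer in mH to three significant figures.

The outer solenoid produces a uniform field B₁ = μ₀n₁I₁ across the inner coil,
so the flux linkage is N₂Φ = N₂B₁A₂ = μ₀n₁N₂A₂·I₁, giving M = μ₀n₁N₂A₂.
A₂ = πr² = π(2.440×10^-2 m)² = 1.870×10^-3 m².
M = (4π×10⁻⁷)(3710)(759)(1.870×10^-3) = 6.618×10^-3 H.

M ≈ 6.62 mH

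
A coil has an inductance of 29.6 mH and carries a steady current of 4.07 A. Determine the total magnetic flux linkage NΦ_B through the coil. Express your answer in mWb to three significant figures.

NΦ_B ≈ 120 mWb

From L = NΦ_B/I, the flux linkage is NΦ_B = LI.
NΦ_B = (2.960×10^-2 H)(4.07 A) = 0.12047 Wb.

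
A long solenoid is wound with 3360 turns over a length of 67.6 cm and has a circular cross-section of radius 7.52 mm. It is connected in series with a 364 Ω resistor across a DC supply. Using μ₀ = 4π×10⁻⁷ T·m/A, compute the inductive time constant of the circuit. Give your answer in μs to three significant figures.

A = πr² = π(7.520×10^-3 m)² = 1.777×10^-4 m².
L = μ₀N²A/ℓ = (4π×10⁻⁷)(3360)²(1.777×10^-4)/(0.676) = 3.728×10^-3 H.
τ = L/R = (3.728×10^-3)/(364) = 1.024×10^-5 s.

τ ≈ 10.2 μs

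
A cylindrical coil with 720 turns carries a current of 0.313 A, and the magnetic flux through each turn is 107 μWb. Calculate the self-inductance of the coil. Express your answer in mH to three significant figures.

Self-inductance is defined by L = NΦ_B/I (flux linkage over current).
L = (720)(1.070×10^-4 Wb)/(0.313 A) = 0.2461 H.

L ≈ 246 mH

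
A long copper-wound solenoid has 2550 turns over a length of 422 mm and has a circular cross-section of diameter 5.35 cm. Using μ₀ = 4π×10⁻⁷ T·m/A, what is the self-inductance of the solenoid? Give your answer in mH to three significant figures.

L ≈ 43.5 mH

A = π(d/2)² = π(2.675×10^-2 m)² = 2.248×10^-3 m².
For a long solenoid, L = μ₀N²A/ℓ.
L = (4π×10⁻⁷)(2550)²(2.248×10^-3)/(0.422 m) = 4.353×10^-2 H.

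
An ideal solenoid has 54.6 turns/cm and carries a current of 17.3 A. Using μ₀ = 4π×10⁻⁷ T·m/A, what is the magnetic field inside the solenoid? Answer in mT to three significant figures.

Inside a long solenoid, B = μ₀nI.
B = (4π×10⁻⁷)(5.460×10^3 m⁻¹)(17.3 A) = 0.1187 T.

B ≈ 119 mT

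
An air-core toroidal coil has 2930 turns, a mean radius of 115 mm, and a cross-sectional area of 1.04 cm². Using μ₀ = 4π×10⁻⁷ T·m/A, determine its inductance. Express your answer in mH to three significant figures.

For a thin toroid, L = μ₀N²A/(2πR).
L = (4π×10⁻⁷)(2930)²(1.040×10^-4) / (2π×0.115 m) = 1.553×10^-3 H.

L ≈ 1.55 mH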